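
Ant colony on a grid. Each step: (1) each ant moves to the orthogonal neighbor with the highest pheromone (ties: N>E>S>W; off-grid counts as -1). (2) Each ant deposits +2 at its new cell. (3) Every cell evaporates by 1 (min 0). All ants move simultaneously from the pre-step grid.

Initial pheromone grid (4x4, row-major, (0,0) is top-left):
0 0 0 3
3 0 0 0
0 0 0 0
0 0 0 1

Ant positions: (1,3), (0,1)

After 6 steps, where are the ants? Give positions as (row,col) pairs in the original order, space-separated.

Step 1: ant0:(1,3)->N->(0,3) | ant1:(0,1)->E->(0,2)
  grid max=4 at (0,3)
Step 2: ant0:(0,3)->W->(0,2) | ant1:(0,2)->E->(0,3)
  grid max=5 at (0,3)
Step 3: ant0:(0,2)->E->(0,3) | ant1:(0,3)->W->(0,2)
  grid max=6 at (0,3)
Step 4: ant0:(0,3)->W->(0,2) | ant1:(0,2)->E->(0,3)
  grid max=7 at (0,3)
Step 5: ant0:(0,2)->E->(0,3) | ant1:(0,3)->W->(0,2)
  grid max=8 at (0,3)
Step 6: ant0:(0,3)->W->(0,2) | ant1:(0,2)->E->(0,3)
  grid max=9 at (0,3)

(0,2) (0,3)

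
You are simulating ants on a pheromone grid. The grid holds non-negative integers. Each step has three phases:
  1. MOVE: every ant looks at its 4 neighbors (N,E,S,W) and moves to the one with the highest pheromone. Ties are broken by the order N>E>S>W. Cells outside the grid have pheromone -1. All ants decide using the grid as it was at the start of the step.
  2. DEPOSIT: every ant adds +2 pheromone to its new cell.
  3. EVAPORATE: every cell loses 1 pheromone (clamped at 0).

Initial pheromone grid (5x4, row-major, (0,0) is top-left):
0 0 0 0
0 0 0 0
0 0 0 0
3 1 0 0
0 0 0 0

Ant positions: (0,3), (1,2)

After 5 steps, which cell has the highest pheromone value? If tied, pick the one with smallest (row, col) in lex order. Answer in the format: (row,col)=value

Step 1: ant0:(0,3)->S->(1,3) | ant1:(1,2)->N->(0,2)
  grid max=2 at (3,0)
Step 2: ant0:(1,3)->N->(0,3) | ant1:(0,2)->E->(0,3)
  grid max=3 at (0,3)
Step 3: ant0:(0,3)->S->(1,3) | ant1:(0,3)->S->(1,3)
  grid max=3 at (1,3)
Step 4: ant0:(1,3)->N->(0,3) | ant1:(1,3)->N->(0,3)
  grid max=5 at (0,3)
Step 5: ant0:(0,3)->S->(1,3) | ant1:(0,3)->S->(1,3)
  grid max=5 at (1,3)
Final grid:
  0 0 0 4
  0 0 0 5
  0 0 0 0
  0 0 0 0
  0 0 0 0
Max pheromone 5 at (1,3)

Answer: (1,3)=5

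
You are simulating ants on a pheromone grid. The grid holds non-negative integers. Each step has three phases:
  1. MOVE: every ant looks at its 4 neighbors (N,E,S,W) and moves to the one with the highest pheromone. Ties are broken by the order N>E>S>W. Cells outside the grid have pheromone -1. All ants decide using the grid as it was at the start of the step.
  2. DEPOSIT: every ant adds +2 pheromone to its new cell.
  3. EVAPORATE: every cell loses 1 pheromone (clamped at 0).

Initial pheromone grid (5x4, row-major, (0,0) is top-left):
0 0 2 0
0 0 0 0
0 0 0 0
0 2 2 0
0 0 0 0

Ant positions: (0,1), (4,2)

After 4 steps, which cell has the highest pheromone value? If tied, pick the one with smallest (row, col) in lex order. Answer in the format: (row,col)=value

Step 1: ant0:(0,1)->E->(0,2) | ant1:(4,2)->N->(3,2)
  grid max=3 at (0,2)
Step 2: ant0:(0,2)->E->(0,3) | ant1:(3,2)->W->(3,1)
  grid max=2 at (0,2)
Step 3: ant0:(0,3)->W->(0,2) | ant1:(3,1)->E->(3,2)
  grid max=3 at (0,2)
Step 4: ant0:(0,2)->E->(0,3) | ant1:(3,2)->W->(3,1)
  grid max=2 at (0,2)
Final grid:
  0 0 2 1
  0 0 0 0
  0 0 0 0
  0 2 2 0
  0 0 0 0
Max pheromone 2 at (0,2)

Answer: (0,2)=2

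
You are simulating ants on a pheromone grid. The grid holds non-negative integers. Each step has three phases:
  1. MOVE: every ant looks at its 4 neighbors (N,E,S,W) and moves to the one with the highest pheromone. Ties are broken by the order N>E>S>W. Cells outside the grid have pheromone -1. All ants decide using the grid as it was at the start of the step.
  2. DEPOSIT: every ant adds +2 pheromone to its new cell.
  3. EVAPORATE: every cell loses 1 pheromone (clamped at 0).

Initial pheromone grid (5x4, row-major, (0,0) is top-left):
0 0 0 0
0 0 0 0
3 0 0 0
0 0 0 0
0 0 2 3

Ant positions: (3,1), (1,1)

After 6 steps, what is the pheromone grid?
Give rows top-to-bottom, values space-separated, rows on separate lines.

After step 1: ants at (2,1),(0,1)
  0 1 0 0
  0 0 0 0
  2 1 0 0
  0 0 0 0
  0 0 1 2
After step 2: ants at (2,0),(0,2)
  0 0 1 0
  0 0 0 0
  3 0 0 0
  0 0 0 0
  0 0 0 1
After step 3: ants at (1,0),(0,3)
  0 0 0 1
  1 0 0 0
  2 0 0 0
  0 0 0 0
  0 0 0 0
After step 4: ants at (2,0),(1,3)
  0 0 0 0
  0 0 0 1
  3 0 0 0
  0 0 0 0
  0 0 0 0
After step 5: ants at (1,0),(0,3)
  0 0 0 1
  1 0 0 0
  2 0 0 0
  0 0 0 0
  0 0 0 0
After step 6: ants at (2,0),(1,3)
  0 0 0 0
  0 0 0 1
  3 0 0 0
  0 0 0 0
  0 0 0 0

0 0 0 0
0 0 0 1
3 0 0 0
0 0 0 0
0 0 0 0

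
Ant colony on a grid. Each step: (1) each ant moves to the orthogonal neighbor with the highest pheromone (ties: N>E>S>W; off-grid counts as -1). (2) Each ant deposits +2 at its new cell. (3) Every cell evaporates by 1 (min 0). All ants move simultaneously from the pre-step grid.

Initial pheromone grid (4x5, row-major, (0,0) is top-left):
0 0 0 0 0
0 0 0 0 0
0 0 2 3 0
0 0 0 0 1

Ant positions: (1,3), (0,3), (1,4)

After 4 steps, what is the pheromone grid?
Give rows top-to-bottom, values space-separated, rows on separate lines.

After step 1: ants at (2,3),(0,4),(0,4)
  0 0 0 0 3
  0 0 0 0 0
  0 0 1 4 0
  0 0 0 0 0
After step 2: ants at (2,2),(1,4),(1,4)
  0 0 0 0 2
  0 0 0 0 3
  0 0 2 3 0
  0 0 0 0 0
After step 3: ants at (2,3),(0,4),(0,4)
  0 0 0 0 5
  0 0 0 0 2
  0 0 1 4 0
  0 0 0 0 0
After step 4: ants at (2,2),(1,4),(1,4)
  0 0 0 0 4
  0 0 0 0 5
  0 0 2 3 0
  0 0 0 0 0

0 0 0 0 4
0 0 0 0 5
0 0 2 3 0
0 0 0 0 0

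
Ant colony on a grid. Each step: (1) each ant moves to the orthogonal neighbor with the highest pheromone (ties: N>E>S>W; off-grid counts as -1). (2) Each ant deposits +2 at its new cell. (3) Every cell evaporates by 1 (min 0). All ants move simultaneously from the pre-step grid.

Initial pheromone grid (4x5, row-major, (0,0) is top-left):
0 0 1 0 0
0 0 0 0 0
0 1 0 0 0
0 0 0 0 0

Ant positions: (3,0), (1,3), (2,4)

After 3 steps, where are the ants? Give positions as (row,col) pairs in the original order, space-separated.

Step 1: ant0:(3,0)->N->(2,0) | ant1:(1,3)->N->(0,3) | ant2:(2,4)->N->(1,4)
  grid max=1 at (0,3)
Step 2: ant0:(2,0)->N->(1,0) | ant1:(0,3)->E->(0,4) | ant2:(1,4)->N->(0,4)
  grid max=3 at (0,4)
Step 3: ant0:(1,0)->N->(0,0) | ant1:(0,4)->S->(1,4) | ant2:(0,4)->S->(1,4)
  grid max=3 at (1,4)

(0,0) (1,4) (1,4)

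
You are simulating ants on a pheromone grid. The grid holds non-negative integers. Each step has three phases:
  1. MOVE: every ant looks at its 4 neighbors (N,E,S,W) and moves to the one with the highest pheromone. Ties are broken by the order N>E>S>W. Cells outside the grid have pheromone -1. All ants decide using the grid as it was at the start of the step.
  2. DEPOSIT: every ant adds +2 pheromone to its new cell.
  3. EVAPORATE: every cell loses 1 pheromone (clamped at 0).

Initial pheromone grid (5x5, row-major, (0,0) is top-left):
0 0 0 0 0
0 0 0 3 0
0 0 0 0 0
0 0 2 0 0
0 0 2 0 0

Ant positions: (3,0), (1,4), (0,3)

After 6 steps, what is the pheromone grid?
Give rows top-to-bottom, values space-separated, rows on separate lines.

After step 1: ants at (2,0),(1,3),(1,3)
  0 0 0 0 0
  0 0 0 6 0
  1 0 0 0 0
  0 0 1 0 0
  0 0 1 0 0
After step 2: ants at (1,0),(0,3),(0,3)
  0 0 0 3 0
  1 0 0 5 0
  0 0 0 0 0
  0 0 0 0 0
  0 0 0 0 0
After step 3: ants at (0,0),(1,3),(1,3)
  1 0 0 2 0
  0 0 0 8 0
  0 0 0 0 0
  0 0 0 0 0
  0 0 0 0 0
After step 4: ants at (0,1),(0,3),(0,3)
  0 1 0 5 0
  0 0 0 7 0
  0 0 0 0 0
  0 0 0 0 0
  0 0 0 0 0
After step 5: ants at (0,2),(1,3),(1,3)
  0 0 1 4 0
  0 0 0 10 0
  0 0 0 0 0
  0 0 0 0 0
  0 0 0 0 0
After step 6: ants at (0,3),(0,3),(0,3)
  0 0 0 9 0
  0 0 0 9 0
  0 0 0 0 0
  0 0 0 0 0
  0 0 0 0 0

0 0 0 9 0
0 0 0 9 0
0 0 0 0 0
0 0 0 0 0
0 0 0 0 0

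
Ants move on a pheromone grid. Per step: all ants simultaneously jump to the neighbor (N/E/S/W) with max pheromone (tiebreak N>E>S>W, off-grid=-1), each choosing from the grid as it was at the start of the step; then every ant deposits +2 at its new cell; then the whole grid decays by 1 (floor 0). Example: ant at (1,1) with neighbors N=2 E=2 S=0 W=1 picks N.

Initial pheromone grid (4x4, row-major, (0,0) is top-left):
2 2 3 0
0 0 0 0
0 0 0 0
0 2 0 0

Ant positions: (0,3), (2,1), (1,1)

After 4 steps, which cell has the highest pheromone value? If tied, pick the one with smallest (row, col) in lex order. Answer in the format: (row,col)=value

Answer: (0,2)=7

Derivation:
Step 1: ant0:(0,3)->W->(0,2) | ant1:(2,1)->S->(3,1) | ant2:(1,1)->N->(0,1)
  grid max=4 at (0,2)
Step 2: ant0:(0,2)->W->(0,1) | ant1:(3,1)->N->(2,1) | ant2:(0,1)->E->(0,2)
  grid max=5 at (0,2)
Step 3: ant0:(0,1)->E->(0,2) | ant1:(2,1)->S->(3,1) | ant2:(0,2)->W->(0,1)
  grid max=6 at (0,2)
Step 4: ant0:(0,2)->W->(0,1) | ant1:(3,1)->N->(2,1) | ant2:(0,1)->E->(0,2)
  grid max=7 at (0,2)
Final grid:
  0 6 7 0
  0 0 0 0
  0 1 0 0
  0 2 0 0
Max pheromone 7 at (0,2)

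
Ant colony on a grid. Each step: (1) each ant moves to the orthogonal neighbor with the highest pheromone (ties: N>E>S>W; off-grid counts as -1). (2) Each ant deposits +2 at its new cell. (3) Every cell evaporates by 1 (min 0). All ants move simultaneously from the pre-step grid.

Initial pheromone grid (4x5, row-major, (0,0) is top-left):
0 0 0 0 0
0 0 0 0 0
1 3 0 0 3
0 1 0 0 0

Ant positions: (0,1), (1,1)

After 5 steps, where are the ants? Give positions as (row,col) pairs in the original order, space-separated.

Step 1: ant0:(0,1)->E->(0,2) | ant1:(1,1)->S->(2,1)
  grid max=4 at (2,1)
Step 2: ant0:(0,2)->E->(0,3) | ant1:(2,1)->N->(1,1)
  grid max=3 at (2,1)
Step 3: ant0:(0,3)->E->(0,4) | ant1:(1,1)->S->(2,1)
  grid max=4 at (2,1)
Step 4: ant0:(0,4)->S->(1,4) | ant1:(2,1)->N->(1,1)
  grid max=3 at (2,1)
Step 5: ant0:(1,4)->N->(0,4) | ant1:(1,1)->S->(2,1)
  grid max=4 at (2,1)

(0,4) (2,1)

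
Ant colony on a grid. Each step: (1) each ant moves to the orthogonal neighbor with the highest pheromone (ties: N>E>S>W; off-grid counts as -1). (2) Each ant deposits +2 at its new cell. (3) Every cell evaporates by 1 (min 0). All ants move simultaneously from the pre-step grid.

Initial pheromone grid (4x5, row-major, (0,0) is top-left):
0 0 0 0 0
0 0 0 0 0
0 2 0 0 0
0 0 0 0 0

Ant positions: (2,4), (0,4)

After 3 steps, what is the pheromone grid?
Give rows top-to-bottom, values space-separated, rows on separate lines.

After step 1: ants at (1,4),(1,4)
  0 0 0 0 0
  0 0 0 0 3
  0 1 0 0 0
  0 0 0 0 0
After step 2: ants at (0,4),(0,4)
  0 0 0 0 3
  0 0 0 0 2
  0 0 0 0 0
  0 0 0 0 0
After step 3: ants at (1,4),(1,4)
  0 0 0 0 2
  0 0 0 0 5
  0 0 0 0 0
  0 0 0 0 0

0 0 0 0 2
0 0 0 0 5
0 0 0 0 0
0 0 0 0 0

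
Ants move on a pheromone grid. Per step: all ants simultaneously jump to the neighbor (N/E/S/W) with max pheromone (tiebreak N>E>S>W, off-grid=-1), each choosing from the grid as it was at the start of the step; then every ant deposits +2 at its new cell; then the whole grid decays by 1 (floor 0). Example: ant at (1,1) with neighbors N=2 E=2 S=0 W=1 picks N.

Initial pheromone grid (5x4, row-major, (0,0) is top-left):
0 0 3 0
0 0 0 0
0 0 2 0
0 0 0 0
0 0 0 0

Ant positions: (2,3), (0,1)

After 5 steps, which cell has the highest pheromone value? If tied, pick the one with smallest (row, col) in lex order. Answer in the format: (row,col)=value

Answer: (0,2)=8

Derivation:
Step 1: ant0:(2,3)->W->(2,2) | ant1:(0,1)->E->(0,2)
  grid max=4 at (0,2)
Step 2: ant0:(2,2)->N->(1,2) | ant1:(0,2)->E->(0,3)
  grid max=3 at (0,2)
Step 3: ant0:(1,2)->N->(0,2) | ant1:(0,3)->W->(0,2)
  grid max=6 at (0,2)
Step 4: ant0:(0,2)->E->(0,3) | ant1:(0,2)->E->(0,3)
  grid max=5 at (0,2)
Step 5: ant0:(0,3)->W->(0,2) | ant1:(0,3)->W->(0,2)
  grid max=8 at (0,2)
Final grid:
  0 0 8 2
  0 0 0 0
  0 0 0 0
  0 0 0 0
  0 0 0 0
Max pheromone 8 at (0,2)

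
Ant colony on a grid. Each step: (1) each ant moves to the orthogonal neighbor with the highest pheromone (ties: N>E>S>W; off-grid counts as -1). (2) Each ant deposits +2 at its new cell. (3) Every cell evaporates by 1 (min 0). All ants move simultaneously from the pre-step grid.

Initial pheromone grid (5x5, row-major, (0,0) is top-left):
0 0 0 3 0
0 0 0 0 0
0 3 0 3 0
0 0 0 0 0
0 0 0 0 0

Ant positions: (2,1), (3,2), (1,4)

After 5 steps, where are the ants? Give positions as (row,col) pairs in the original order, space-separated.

Step 1: ant0:(2,1)->N->(1,1) | ant1:(3,2)->N->(2,2) | ant2:(1,4)->N->(0,4)
  grid max=2 at (0,3)
Step 2: ant0:(1,1)->S->(2,1) | ant1:(2,2)->E->(2,3) | ant2:(0,4)->W->(0,3)
  grid max=3 at (0,3)
Step 3: ant0:(2,1)->N->(1,1) | ant1:(2,3)->N->(1,3) | ant2:(0,3)->E->(0,4)
  grid max=2 at (0,3)
Step 4: ant0:(1,1)->S->(2,1) | ant1:(1,3)->N->(0,3) | ant2:(0,4)->W->(0,3)
  grid max=5 at (0,3)
Step 5: ant0:(2,1)->N->(1,1) | ant1:(0,3)->E->(0,4) | ant2:(0,3)->E->(0,4)
  grid max=4 at (0,3)

(1,1) (0,4) (0,4)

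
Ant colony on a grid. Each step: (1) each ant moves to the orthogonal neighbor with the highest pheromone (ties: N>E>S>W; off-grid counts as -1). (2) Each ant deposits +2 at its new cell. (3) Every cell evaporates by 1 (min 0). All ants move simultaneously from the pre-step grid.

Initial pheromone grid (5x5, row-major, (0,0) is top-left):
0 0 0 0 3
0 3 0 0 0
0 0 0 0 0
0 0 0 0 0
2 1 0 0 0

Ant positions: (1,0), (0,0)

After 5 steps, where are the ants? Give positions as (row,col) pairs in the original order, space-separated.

Step 1: ant0:(1,0)->E->(1,1) | ant1:(0,0)->E->(0,1)
  grid max=4 at (1,1)
Step 2: ant0:(1,1)->N->(0,1) | ant1:(0,1)->S->(1,1)
  grid max=5 at (1,1)
Step 3: ant0:(0,1)->S->(1,1) | ant1:(1,1)->N->(0,1)
  grid max=6 at (1,1)
Step 4: ant0:(1,1)->N->(0,1) | ant1:(0,1)->S->(1,1)
  grid max=7 at (1,1)
Step 5: ant0:(0,1)->S->(1,1) | ant1:(1,1)->N->(0,1)
  grid max=8 at (1,1)

(1,1) (0,1)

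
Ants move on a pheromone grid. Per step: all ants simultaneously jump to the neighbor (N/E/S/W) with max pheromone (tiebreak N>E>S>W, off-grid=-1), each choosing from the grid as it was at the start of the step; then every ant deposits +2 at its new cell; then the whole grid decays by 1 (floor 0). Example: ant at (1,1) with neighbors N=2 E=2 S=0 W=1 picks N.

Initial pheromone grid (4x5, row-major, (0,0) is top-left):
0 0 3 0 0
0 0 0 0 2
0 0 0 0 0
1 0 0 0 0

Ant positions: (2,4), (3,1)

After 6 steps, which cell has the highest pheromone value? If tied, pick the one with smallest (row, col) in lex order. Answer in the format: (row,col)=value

Answer: (1,4)=2

Derivation:
Step 1: ant0:(2,4)->N->(1,4) | ant1:(3,1)->W->(3,0)
  grid max=3 at (1,4)
Step 2: ant0:(1,4)->N->(0,4) | ant1:(3,0)->N->(2,0)
  grid max=2 at (1,4)
Step 3: ant0:(0,4)->S->(1,4) | ant1:(2,0)->S->(3,0)
  grid max=3 at (1,4)
Step 4: ant0:(1,4)->N->(0,4) | ant1:(3,0)->N->(2,0)
  grid max=2 at (1,4)
Step 5: ant0:(0,4)->S->(1,4) | ant1:(2,0)->S->(3,0)
  grid max=3 at (1,4)
Step 6: ant0:(1,4)->N->(0,4) | ant1:(3,0)->N->(2,0)
  grid max=2 at (1,4)
Final grid:
  0 0 0 0 1
  0 0 0 0 2
  1 0 0 0 0
  1 0 0 0 0
Max pheromone 2 at (1,4)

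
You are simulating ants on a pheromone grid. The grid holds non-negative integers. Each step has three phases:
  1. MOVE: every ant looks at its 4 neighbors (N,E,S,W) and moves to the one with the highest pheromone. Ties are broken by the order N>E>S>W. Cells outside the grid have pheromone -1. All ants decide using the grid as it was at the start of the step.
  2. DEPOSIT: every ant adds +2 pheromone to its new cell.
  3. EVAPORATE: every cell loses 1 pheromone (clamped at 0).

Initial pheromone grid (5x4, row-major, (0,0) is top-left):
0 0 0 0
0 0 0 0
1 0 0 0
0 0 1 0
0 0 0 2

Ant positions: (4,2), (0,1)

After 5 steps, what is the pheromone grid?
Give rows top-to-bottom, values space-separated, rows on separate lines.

After step 1: ants at (4,3),(0,2)
  0 0 1 0
  0 0 0 0
  0 0 0 0
  0 0 0 0
  0 0 0 3
After step 2: ants at (3,3),(0,3)
  0 0 0 1
  0 0 0 0
  0 0 0 0
  0 0 0 1
  0 0 0 2
After step 3: ants at (4,3),(1,3)
  0 0 0 0
  0 0 0 1
  0 0 0 0
  0 0 0 0
  0 0 0 3
After step 4: ants at (3,3),(0,3)
  0 0 0 1
  0 0 0 0
  0 0 0 0
  0 0 0 1
  0 0 0 2
After step 5: ants at (4,3),(1,3)
  0 0 0 0
  0 0 0 1
  0 0 0 0
  0 0 0 0
  0 0 0 3

0 0 0 0
0 0 0 1
0 0 0 0
0 0 0 0
0 0 0 3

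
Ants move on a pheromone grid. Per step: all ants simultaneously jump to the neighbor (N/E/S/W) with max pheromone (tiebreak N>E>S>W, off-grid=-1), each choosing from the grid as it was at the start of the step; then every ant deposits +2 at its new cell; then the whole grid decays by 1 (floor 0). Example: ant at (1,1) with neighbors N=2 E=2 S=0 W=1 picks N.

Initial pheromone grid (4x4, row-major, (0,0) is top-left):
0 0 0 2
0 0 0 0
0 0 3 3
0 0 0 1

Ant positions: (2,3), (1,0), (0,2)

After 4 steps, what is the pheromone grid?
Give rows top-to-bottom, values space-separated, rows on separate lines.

After step 1: ants at (2,2),(0,0),(0,3)
  1 0 0 3
  0 0 0 0
  0 0 4 2
  0 0 0 0
After step 2: ants at (2,3),(0,1),(1,3)
  0 1 0 2
  0 0 0 1
  0 0 3 3
  0 0 0 0
After step 3: ants at (2,2),(0,2),(2,3)
  0 0 1 1
  0 0 0 0
  0 0 4 4
  0 0 0 0
After step 4: ants at (2,3),(0,3),(2,2)
  0 0 0 2
  0 0 0 0
  0 0 5 5
  0 0 0 0

0 0 0 2
0 0 0 0
0 0 5 5
0 0 0 0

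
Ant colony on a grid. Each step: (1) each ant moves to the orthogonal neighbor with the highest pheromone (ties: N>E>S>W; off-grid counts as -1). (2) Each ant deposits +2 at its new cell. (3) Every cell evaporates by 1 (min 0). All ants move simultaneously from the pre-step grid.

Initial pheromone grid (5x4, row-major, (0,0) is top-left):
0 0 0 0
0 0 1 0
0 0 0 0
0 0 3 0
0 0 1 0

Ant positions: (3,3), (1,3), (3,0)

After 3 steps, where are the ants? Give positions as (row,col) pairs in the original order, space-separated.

Step 1: ant0:(3,3)->W->(3,2) | ant1:(1,3)->W->(1,2) | ant2:(3,0)->N->(2,0)
  grid max=4 at (3,2)
Step 2: ant0:(3,2)->N->(2,2) | ant1:(1,2)->N->(0,2) | ant2:(2,0)->N->(1,0)
  grid max=3 at (3,2)
Step 3: ant0:(2,2)->S->(3,2) | ant1:(0,2)->S->(1,2) | ant2:(1,0)->N->(0,0)
  grid max=4 at (3,2)

(3,2) (1,2) (0,0)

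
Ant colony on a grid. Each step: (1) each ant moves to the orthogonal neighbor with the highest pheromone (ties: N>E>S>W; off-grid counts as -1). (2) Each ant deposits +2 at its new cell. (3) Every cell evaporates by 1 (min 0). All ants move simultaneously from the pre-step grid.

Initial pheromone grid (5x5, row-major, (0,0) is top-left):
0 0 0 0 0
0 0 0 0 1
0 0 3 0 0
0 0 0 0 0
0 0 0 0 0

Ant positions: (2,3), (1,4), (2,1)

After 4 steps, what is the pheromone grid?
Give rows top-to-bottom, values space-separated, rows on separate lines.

After step 1: ants at (2,2),(0,4),(2,2)
  0 0 0 0 1
  0 0 0 0 0
  0 0 6 0 0
  0 0 0 0 0
  0 0 0 0 0
After step 2: ants at (1,2),(1,4),(1,2)
  0 0 0 0 0
  0 0 3 0 1
  0 0 5 0 0
  0 0 0 0 0
  0 0 0 0 0
After step 3: ants at (2,2),(0,4),(2,2)
  0 0 0 0 1
  0 0 2 0 0
  0 0 8 0 0
  0 0 0 0 0
  0 0 0 0 0
After step 4: ants at (1,2),(1,4),(1,2)
  0 0 0 0 0
  0 0 5 0 1
  0 0 7 0 0
  0 0 0 0 0
  0 0 0 0 0

0 0 0 0 0
0 0 5 0 1
0 0 7 0 0
0 0 0 0 0
0 0 0 0 0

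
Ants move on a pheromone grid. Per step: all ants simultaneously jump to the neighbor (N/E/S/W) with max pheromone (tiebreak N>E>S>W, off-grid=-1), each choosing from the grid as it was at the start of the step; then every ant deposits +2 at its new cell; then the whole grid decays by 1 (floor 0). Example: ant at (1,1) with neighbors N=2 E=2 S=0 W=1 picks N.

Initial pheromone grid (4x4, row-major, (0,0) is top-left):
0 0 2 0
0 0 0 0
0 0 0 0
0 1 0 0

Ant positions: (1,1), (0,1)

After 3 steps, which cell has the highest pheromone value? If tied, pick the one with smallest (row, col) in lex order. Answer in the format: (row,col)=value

Answer: (0,2)=5

Derivation:
Step 1: ant0:(1,1)->N->(0,1) | ant1:(0,1)->E->(0,2)
  grid max=3 at (0,2)
Step 2: ant0:(0,1)->E->(0,2) | ant1:(0,2)->W->(0,1)
  grid max=4 at (0,2)
Step 3: ant0:(0,2)->W->(0,1) | ant1:(0,1)->E->(0,2)
  grid max=5 at (0,2)
Final grid:
  0 3 5 0
  0 0 0 0
  0 0 0 0
  0 0 0 0
Max pheromone 5 at (0,2)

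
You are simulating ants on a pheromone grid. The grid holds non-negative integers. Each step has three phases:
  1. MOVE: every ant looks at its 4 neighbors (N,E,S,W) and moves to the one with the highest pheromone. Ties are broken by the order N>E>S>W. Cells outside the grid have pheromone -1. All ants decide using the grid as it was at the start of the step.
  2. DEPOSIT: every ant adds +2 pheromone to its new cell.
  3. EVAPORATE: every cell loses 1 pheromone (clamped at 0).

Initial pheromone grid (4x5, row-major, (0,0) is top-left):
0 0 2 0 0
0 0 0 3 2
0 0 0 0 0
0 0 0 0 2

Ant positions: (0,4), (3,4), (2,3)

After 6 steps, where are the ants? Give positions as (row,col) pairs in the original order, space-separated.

Step 1: ant0:(0,4)->S->(1,4) | ant1:(3,4)->N->(2,4) | ant2:(2,3)->N->(1,3)
  grid max=4 at (1,3)
Step 2: ant0:(1,4)->W->(1,3) | ant1:(2,4)->N->(1,4) | ant2:(1,3)->E->(1,4)
  grid max=6 at (1,4)
Step 3: ant0:(1,3)->E->(1,4) | ant1:(1,4)->W->(1,3) | ant2:(1,4)->W->(1,3)
  grid max=8 at (1,3)
Step 4: ant0:(1,4)->W->(1,3) | ant1:(1,3)->E->(1,4) | ant2:(1,3)->E->(1,4)
  grid max=10 at (1,4)
Step 5: ant0:(1,3)->E->(1,4) | ant1:(1,4)->W->(1,3) | ant2:(1,4)->W->(1,3)
  grid max=12 at (1,3)
Step 6: ant0:(1,4)->W->(1,3) | ant1:(1,3)->E->(1,4) | ant2:(1,3)->E->(1,4)
  grid max=14 at (1,4)

(1,3) (1,4) (1,4)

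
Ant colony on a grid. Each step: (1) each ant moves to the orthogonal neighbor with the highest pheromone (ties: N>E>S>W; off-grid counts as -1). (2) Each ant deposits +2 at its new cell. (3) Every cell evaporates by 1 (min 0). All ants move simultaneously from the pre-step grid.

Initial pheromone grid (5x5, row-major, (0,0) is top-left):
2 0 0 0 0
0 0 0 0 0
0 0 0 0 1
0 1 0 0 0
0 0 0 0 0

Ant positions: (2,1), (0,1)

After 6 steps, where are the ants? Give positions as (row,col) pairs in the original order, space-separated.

Step 1: ant0:(2,1)->S->(3,1) | ant1:(0,1)->W->(0,0)
  grid max=3 at (0,0)
Step 2: ant0:(3,1)->N->(2,1) | ant1:(0,0)->E->(0,1)
  grid max=2 at (0,0)
Step 3: ant0:(2,1)->S->(3,1) | ant1:(0,1)->W->(0,0)
  grid max=3 at (0,0)
Step 4: ant0:(3,1)->N->(2,1) | ant1:(0,0)->E->(0,1)
  grid max=2 at (0,0)
Step 5: ant0:(2,1)->S->(3,1) | ant1:(0,1)->W->(0,0)
  grid max=3 at (0,0)
Step 6: ant0:(3,1)->N->(2,1) | ant1:(0,0)->E->(0,1)
  grid max=2 at (0,0)

(2,1) (0,1)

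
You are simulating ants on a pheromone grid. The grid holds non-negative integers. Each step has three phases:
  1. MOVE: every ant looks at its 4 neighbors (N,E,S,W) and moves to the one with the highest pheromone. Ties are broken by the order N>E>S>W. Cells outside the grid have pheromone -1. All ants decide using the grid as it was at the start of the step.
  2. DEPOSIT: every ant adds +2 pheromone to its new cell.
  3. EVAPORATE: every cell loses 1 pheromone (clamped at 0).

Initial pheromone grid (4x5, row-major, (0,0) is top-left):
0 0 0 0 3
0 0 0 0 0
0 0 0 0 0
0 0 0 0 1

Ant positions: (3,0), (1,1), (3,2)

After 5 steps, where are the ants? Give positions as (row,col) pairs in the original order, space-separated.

Step 1: ant0:(3,0)->N->(2,0) | ant1:(1,1)->N->(0,1) | ant2:(3,2)->N->(2,2)
  grid max=2 at (0,4)
Step 2: ant0:(2,0)->N->(1,0) | ant1:(0,1)->E->(0,2) | ant2:(2,2)->N->(1,2)
  grid max=1 at (0,2)
Step 3: ant0:(1,0)->N->(0,0) | ant1:(0,2)->S->(1,2) | ant2:(1,2)->N->(0,2)
  grid max=2 at (0,2)
Step 4: ant0:(0,0)->E->(0,1) | ant1:(1,2)->N->(0,2) | ant2:(0,2)->S->(1,2)
  grid max=3 at (0,2)
Step 5: ant0:(0,1)->E->(0,2) | ant1:(0,2)->S->(1,2) | ant2:(1,2)->N->(0,2)
  grid max=6 at (0,2)

(0,2) (1,2) (0,2)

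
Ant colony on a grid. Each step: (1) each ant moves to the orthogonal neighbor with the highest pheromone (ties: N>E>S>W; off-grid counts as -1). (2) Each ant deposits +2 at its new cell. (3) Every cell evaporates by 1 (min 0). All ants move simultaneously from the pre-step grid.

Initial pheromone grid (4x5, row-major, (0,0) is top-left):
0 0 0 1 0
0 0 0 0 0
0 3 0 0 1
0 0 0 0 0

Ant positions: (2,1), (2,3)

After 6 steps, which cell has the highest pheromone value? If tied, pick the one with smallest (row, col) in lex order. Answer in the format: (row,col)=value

Answer: (2,1)=3

Derivation:
Step 1: ant0:(2,1)->N->(1,1) | ant1:(2,3)->E->(2,4)
  grid max=2 at (2,1)
Step 2: ant0:(1,1)->S->(2,1) | ant1:(2,4)->N->(1,4)
  grid max=3 at (2,1)
Step 3: ant0:(2,1)->N->(1,1) | ant1:(1,4)->S->(2,4)
  grid max=2 at (2,1)
Step 4: ant0:(1,1)->S->(2,1) | ant1:(2,4)->N->(1,4)
  grid max=3 at (2,1)
Step 5: ant0:(2,1)->N->(1,1) | ant1:(1,4)->S->(2,4)
  grid max=2 at (2,1)
Step 6: ant0:(1,1)->S->(2,1) | ant1:(2,4)->N->(1,4)
  grid max=3 at (2,1)
Final grid:
  0 0 0 0 0
  0 0 0 0 1
  0 3 0 0 1
  0 0 0 0 0
Max pheromone 3 at (2,1)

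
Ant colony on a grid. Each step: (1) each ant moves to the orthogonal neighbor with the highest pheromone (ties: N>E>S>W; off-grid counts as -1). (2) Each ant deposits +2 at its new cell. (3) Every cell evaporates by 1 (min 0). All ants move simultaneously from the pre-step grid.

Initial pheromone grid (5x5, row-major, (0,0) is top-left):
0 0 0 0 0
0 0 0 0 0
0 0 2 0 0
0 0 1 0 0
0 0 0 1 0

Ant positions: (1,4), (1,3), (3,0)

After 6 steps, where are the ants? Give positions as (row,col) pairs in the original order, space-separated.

Step 1: ant0:(1,4)->N->(0,4) | ant1:(1,3)->N->(0,3) | ant2:(3,0)->N->(2,0)
  grid max=1 at (0,3)
Step 2: ant0:(0,4)->W->(0,3) | ant1:(0,3)->E->(0,4) | ant2:(2,0)->N->(1,0)
  grid max=2 at (0,3)
Step 3: ant0:(0,3)->E->(0,4) | ant1:(0,4)->W->(0,3) | ant2:(1,0)->N->(0,0)
  grid max=3 at (0,3)
Step 4: ant0:(0,4)->W->(0,3) | ant1:(0,3)->E->(0,4) | ant2:(0,0)->E->(0,1)
  grid max=4 at (0,3)
Step 5: ant0:(0,3)->E->(0,4) | ant1:(0,4)->W->(0,3) | ant2:(0,1)->E->(0,2)
  grid max=5 at (0,3)
Step 6: ant0:(0,4)->W->(0,3) | ant1:(0,3)->E->(0,4) | ant2:(0,2)->E->(0,3)
  grid max=8 at (0,3)

(0,3) (0,4) (0,3)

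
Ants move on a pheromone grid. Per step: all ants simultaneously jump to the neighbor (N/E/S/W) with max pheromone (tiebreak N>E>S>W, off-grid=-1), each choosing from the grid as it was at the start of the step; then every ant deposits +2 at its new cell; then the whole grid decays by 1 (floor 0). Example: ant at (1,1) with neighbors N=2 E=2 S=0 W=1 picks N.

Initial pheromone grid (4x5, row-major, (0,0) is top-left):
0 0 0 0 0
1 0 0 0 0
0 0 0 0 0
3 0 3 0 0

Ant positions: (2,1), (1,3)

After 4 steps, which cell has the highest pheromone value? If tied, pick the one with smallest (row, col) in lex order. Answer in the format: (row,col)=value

Answer: (0,3)=1

Derivation:
Step 1: ant0:(2,1)->N->(1,1) | ant1:(1,3)->N->(0,3)
  grid max=2 at (3,0)
Step 2: ant0:(1,1)->N->(0,1) | ant1:(0,3)->E->(0,4)
  grid max=1 at (0,1)
Step 3: ant0:(0,1)->E->(0,2) | ant1:(0,4)->S->(1,4)
  grid max=1 at (0,2)
Step 4: ant0:(0,2)->E->(0,3) | ant1:(1,4)->N->(0,4)
  grid max=1 at (0,3)
Final grid:
  0 0 0 1 1
  0 0 0 0 0
  0 0 0 0 0
  0 0 0 0 0
Max pheromone 1 at (0,3)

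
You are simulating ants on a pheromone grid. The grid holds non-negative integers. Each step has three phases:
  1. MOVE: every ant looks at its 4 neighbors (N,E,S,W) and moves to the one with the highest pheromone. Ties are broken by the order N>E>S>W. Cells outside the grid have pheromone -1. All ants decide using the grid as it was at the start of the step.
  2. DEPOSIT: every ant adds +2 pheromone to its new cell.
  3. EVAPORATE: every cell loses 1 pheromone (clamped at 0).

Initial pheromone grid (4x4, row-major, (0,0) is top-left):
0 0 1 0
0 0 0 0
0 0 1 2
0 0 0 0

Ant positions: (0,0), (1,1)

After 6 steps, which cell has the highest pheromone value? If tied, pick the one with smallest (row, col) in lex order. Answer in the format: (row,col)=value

Step 1: ant0:(0,0)->E->(0,1) | ant1:(1,1)->N->(0,1)
  grid max=3 at (0,1)
Step 2: ant0:(0,1)->E->(0,2) | ant1:(0,1)->E->(0,2)
  grid max=3 at (0,2)
Step 3: ant0:(0,2)->W->(0,1) | ant1:(0,2)->W->(0,1)
  grid max=5 at (0,1)
Step 4: ant0:(0,1)->E->(0,2) | ant1:(0,1)->E->(0,2)
  grid max=5 at (0,2)
Step 5: ant0:(0,2)->W->(0,1) | ant1:(0,2)->W->(0,1)
  grid max=7 at (0,1)
Step 6: ant0:(0,1)->E->(0,2) | ant1:(0,1)->E->(0,2)
  grid max=7 at (0,2)
Final grid:
  0 6 7 0
  0 0 0 0
  0 0 0 0
  0 0 0 0
Max pheromone 7 at (0,2)

Answer: (0,2)=7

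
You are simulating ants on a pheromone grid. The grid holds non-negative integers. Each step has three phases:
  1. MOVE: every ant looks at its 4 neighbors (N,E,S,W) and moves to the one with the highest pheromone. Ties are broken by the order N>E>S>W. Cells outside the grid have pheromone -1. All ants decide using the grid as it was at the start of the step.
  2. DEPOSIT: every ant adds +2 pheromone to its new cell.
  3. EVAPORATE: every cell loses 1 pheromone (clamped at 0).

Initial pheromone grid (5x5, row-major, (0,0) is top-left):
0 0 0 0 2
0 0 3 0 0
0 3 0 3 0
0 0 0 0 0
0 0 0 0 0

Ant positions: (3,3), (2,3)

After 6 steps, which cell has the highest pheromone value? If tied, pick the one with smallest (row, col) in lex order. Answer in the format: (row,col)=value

Step 1: ant0:(3,3)->N->(2,3) | ant1:(2,3)->N->(1,3)
  grid max=4 at (2,3)
Step 2: ant0:(2,3)->N->(1,3) | ant1:(1,3)->S->(2,3)
  grid max=5 at (2,3)
Step 3: ant0:(1,3)->S->(2,3) | ant1:(2,3)->N->(1,3)
  grid max=6 at (2,3)
Step 4: ant0:(2,3)->N->(1,3) | ant1:(1,3)->S->(2,3)
  grid max=7 at (2,3)
Step 5: ant0:(1,3)->S->(2,3) | ant1:(2,3)->N->(1,3)
  grid max=8 at (2,3)
Step 6: ant0:(2,3)->N->(1,3) | ant1:(1,3)->S->(2,3)
  grid max=9 at (2,3)
Final grid:
  0 0 0 0 0
  0 0 0 6 0
  0 0 0 9 0
  0 0 0 0 0
  0 0 0 0 0
Max pheromone 9 at (2,3)

Answer: (2,3)=9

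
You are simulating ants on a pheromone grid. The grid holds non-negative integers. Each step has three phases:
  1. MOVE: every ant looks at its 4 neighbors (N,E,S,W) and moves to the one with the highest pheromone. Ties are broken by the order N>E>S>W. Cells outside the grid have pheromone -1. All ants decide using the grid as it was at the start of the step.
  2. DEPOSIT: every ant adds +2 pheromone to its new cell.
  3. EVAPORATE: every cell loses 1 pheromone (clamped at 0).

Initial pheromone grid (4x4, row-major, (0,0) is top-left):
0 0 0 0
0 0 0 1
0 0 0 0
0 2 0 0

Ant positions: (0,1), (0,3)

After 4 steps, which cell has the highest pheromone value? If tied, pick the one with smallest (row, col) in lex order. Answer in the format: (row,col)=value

Answer: (0,3)=5

Derivation:
Step 1: ant0:(0,1)->E->(0,2) | ant1:(0,3)->S->(1,3)
  grid max=2 at (1,3)
Step 2: ant0:(0,2)->E->(0,3) | ant1:(1,3)->N->(0,3)
  grid max=3 at (0,3)
Step 3: ant0:(0,3)->S->(1,3) | ant1:(0,3)->S->(1,3)
  grid max=4 at (1,3)
Step 4: ant0:(1,3)->N->(0,3) | ant1:(1,3)->N->(0,3)
  grid max=5 at (0,3)
Final grid:
  0 0 0 5
  0 0 0 3
  0 0 0 0
  0 0 0 0
Max pheromone 5 at (0,3)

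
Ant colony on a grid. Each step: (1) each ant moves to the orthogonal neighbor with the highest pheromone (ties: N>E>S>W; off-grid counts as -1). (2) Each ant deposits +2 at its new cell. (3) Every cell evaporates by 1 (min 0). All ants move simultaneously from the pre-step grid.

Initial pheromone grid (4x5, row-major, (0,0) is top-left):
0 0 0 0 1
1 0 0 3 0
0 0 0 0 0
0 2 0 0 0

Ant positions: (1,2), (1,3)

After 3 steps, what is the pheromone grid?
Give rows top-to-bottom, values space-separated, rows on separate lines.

After step 1: ants at (1,3),(0,3)
  0 0 0 1 0
  0 0 0 4 0
  0 0 0 0 0
  0 1 0 0 0
After step 2: ants at (0,3),(1,3)
  0 0 0 2 0
  0 0 0 5 0
  0 0 0 0 0
  0 0 0 0 0
After step 3: ants at (1,3),(0,3)
  0 0 0 3 0
  0 0 0 6 0
  0 0 0 0 0
  0 0 0 0 0

0 0 0 3 0
0 0 0 6 0
0 0 0 0 0
0 0 0 0 0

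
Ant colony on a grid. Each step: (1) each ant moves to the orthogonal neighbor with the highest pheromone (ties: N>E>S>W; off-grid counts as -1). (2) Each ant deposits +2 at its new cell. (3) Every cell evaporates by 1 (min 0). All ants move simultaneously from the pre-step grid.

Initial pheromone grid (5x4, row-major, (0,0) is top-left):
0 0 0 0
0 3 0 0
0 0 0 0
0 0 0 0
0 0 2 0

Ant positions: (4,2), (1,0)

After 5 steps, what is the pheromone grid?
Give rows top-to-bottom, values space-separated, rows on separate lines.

After step 1: ants at (3,2),(1,1)
  0 0 0 0
  0 4 0 0
  0 0 0 0
  0 0 1 0
  0 0 1 0
After step 2: ants at (4,2),(0,1)
  0 1 0 0
  0 3 0 0
  0 0 0 0
  0 0 0 0
  0 0 2 0
After step 3: ants at (3,2),(1,1)
  0 0 0 0
  0 4 0 0
  0 0 0 0
  0 0 1 0
  0 0 1 0
After step 4: ants at (4,2),(0,1)
  0 1 0 0
  0 3 0 0
  0 0 0 0
  0 0 0 0
  0 0 2 0
After step 5: ants at (3,2),(1,1)
  0 0 0 0
  0 4 0 0
  0 0 0 0
  0 0 1 0
  0 0 1 0

0 0 0 0
0 4 0 0
0 0 0 0
0 0 1 0
0 0 1 0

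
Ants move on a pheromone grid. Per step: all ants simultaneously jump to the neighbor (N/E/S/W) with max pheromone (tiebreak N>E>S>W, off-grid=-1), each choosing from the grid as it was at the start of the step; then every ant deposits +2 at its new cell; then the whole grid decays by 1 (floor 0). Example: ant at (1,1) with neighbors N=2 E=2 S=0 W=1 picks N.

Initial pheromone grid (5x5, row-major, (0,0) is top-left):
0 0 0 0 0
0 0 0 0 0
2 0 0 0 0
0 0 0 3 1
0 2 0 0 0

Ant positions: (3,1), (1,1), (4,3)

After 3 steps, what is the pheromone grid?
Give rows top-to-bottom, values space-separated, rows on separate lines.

After step 1: ants at (4,1),(0,1),(3,3)
  0 1 0 0 0
  0 0 0 0 0
  1 0 0 0 0
  0 0 0 4 0
  0 3 0 0 0
After step 2: ants at (3,1),(0,2),(2,3)
  0 0 1 0 0
  0 0 0 0 0
  0 0 0 1 0
  0 1 0 3 0
  0 2 0 0 0
After step 3: ants at (4,1),(0,3),(3,3)
  0 0 0 1 0
  0 0 0 0 0
  0 0 0 0 0
  0 0 0 4 0
  0 3 0 0 0

0 0 0 1 0
0 0 0 0 0
0 0 0 0 0
0 0 0 4 0
0 3 0 0 0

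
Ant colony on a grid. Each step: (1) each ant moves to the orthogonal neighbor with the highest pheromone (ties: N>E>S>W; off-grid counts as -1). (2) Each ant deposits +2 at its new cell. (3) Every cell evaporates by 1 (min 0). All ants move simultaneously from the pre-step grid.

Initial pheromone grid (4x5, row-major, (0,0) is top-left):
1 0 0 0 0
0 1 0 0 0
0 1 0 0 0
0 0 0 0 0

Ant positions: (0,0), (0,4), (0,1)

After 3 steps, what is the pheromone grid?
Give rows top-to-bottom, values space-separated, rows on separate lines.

After step 1: ants at (0,1),(1,4),(1,1)
  0 1 0 0 0
  0 2 0 0 1
  0 0 0 0 0
  0 0 0 0 0
After step 2: ants at (1,1),(0,4),(0,1)
  0 2 0 0 1
  0 3 0 0 0
  0 0 0 0 0
  0 0 0 0 0
After step 3: ants at (0,1),(1,4),(1,1)
  0 3 0 0 0
  0 4 0 0 1
  0 0 0 0 0
  0 0 0 0 0

0 3 0 0 0
0 4 0 0 1
0 0 0 0 0
0 0 0 0 0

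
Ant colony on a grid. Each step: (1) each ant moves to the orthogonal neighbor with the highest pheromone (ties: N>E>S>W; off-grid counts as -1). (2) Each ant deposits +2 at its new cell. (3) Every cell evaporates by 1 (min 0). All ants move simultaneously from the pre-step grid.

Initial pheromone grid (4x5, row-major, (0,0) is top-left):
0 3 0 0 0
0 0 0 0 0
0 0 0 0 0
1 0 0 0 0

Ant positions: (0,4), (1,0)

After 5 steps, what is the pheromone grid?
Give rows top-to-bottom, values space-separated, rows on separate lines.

After step 1: ants at (1,4),(0,0)
  1 2 0 0 0
  0 0 0 0 1
  0 0 0 0 0
  0 0 0 0 0
After step 2: ants at (0,4),(0,1)
  0 3 0 0 1
  0 0 0 0 0
  0 0 0 0 0
  0 0 0 0 0
After step 3: ants at (1,4),(0,2)
  0 2 1 0 0
  0 0 0 0 1
  0 0 0 0 0
  0 0 0 0 0
After step 4: ants at (0,4),(0,1)
  0 3 0 0 1
  0 0 0 0 0
  0 0 0 0 0
  0 0 0 0 0
After step 5: ants at (1,4),(0,2)
  0 2 1 0 0
  0 0 0 0 1
  0 0 0 0 0
  0 0 0 0 0

0 2 1 0 0
0 0 0 0 1
0 0 0 0 0
0 0 0 0 0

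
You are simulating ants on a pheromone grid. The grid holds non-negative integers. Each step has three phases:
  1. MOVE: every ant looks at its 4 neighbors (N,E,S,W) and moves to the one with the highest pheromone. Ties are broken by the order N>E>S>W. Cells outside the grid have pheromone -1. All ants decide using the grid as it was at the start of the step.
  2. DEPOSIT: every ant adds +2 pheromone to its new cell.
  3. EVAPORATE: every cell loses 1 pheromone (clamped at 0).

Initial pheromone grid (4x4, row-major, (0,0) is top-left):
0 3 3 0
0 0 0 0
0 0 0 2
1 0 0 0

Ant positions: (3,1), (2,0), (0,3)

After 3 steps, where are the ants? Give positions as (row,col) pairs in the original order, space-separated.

Step 1: ant0:(3,1)->W->(3,0) | ant1:(2,0)->S->(3,0) | ant2:(0,3)->W->(0,2)
  grid max=4 at (0,2)
Step 2: ant0:(3,0)->N->(2,0) | ant1:(3,0)->N->(2,0) | ant2:(0,2)->W->(0,1)
  grid max=3 at (0,1)
Step 3: ant0:(2,0)->S->(3,0) | ant1:(2,0)->S->(3,0) | ant2:(0,1)->E->(0,2)
  grid max=6 at (3,0)

(3,0) (3,0) (0,2)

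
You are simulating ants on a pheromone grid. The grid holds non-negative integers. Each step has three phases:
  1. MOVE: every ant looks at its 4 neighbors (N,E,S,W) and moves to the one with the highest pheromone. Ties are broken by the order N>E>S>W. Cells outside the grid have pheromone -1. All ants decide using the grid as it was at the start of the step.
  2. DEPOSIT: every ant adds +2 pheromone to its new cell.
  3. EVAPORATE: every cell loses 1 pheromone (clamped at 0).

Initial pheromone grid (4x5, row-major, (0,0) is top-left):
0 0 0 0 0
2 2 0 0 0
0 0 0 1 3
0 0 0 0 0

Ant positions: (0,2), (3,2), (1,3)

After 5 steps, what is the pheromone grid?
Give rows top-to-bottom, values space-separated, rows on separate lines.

After step 1: ants at (0,3),(2,2),(2,3)
  0 0 0 1 0
  1 1 0 0 0
  0 0 1 2 2
  0 0 0 0 0
After step 2: ants at (0,4),(2,3),(2,4)
  0 0 0 0 1
  0 0 0 0 0
  0 0 0 3 3
  0 0 0 0 0
After step 3: ants at (1,4),(2,4),(2,3)
  0 0 0 0 0
  0 0 0 0 1
  0 0 0 4 4
  0 0 0 0 0
After step 4: ants at (2,4),(2,3),(2,4)
  0 0 0 0 0
  0 0 0 0 0
  0 0 0 5 7
  0 0 0 0 0
After step 5: ants at (2,3),(2,4),(2,3)
  0 0 0 0 0
  0 0 0 0 0
  0 0 0 8 8
  0 0 0 0 0

0 0 0 0 0
0 0 0 0 0
0 0 0 8 8
0 0 0 0 0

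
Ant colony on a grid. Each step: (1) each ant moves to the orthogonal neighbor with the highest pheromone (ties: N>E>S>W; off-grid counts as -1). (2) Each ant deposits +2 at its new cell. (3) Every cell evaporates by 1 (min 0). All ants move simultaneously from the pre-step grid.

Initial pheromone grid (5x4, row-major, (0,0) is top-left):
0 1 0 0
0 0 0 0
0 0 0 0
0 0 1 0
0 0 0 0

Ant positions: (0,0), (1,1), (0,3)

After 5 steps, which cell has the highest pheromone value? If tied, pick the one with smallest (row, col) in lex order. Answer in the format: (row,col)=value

Answer: (0,1)=10

Derivation:
Step 1: ant0:(0,0)->E->(0,1) | ant1:(1,1)->N->(0,1) | ant2:(0,3)->S->(1,3)
  grid max=4 at (0,1)
Step 2: ant0:(0,1)->E->(0,2) | ant1:(0,1)->E->(0,2) | ant2:(1,3)->N->(0,3)
  grid max=3 at (0,1)
Step 3: ant0:(0,2)->W->(0,1) | ant1:(0,2)->W->(0,1) | ant2:(0,3)->W->(0,2)
  grid max=6 at (0,1)
Step 4: ant0:(0,1)->E->(0,2) | ant1:(0,1)->E->(0,2) | ant2:(0,2)->W->(0,1)
  grid max=7 at (0,1)
Step 5: ant0:(0,2)->W->(0,1) | ant1:(0,2)->W->(0,1) | ant2:(0,1)->E->(0,2)
  grid max=10 at (0,1)
Final grid:
  0 10 8 0
  0 0 0 0
  0 0 0 0
  0 0 0 0
  0 0 0 0
Max pheromone 10 at (0,1)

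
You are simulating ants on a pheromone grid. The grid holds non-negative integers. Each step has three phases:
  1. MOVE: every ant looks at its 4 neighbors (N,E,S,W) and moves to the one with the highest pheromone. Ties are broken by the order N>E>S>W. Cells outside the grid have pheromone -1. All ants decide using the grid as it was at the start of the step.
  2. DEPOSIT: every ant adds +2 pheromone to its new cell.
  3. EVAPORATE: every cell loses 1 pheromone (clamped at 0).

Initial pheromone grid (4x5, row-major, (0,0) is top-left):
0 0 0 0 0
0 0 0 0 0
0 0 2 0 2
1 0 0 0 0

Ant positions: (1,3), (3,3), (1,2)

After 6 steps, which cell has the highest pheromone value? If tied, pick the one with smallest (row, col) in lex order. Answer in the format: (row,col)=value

Step 1: ant0:(1,3)->N->(0,3) | ant1:(3,3)->N->(2,3) | ant2:(1,2)->S->(2,2)
  grid max=3 at (2,2)
Step 2: ant0:(0,3)->E->(0,4) | ant1:(2,3)->W->(2,2) | ant2:(2,2)->E->(2,3)
  grid max=4 at (2,2)
Step 3: ant0:(0,4)->S->(1,4) | ant1:(2,2)->E->(2,3) | ant2:(2,3)->W->(2,2)
  grid max=5 at (2,2)
Step 4: ant0:(1,4)->N->(0,4) | ant1:(2,3)->W->(2,2) | ant2:(2,2)->E->(2,3)
  grid max=6 at (2,2)
Step 5: ant0:(0,4)->S->(1,4) | ant1:(2,2)->E->(2,3) | ant2:(2,3)->W->(2,2)
  grid max=7 at (2,2)
Step 6: ant0:(1,4)->N->(0,4) | ant1:(2,3)->W->(2,2) | ant2:(2,2)->E->(2,3)
  grid max=8 at (2,2)
Final grid:
  0 0 0 0 1
  0 0 0 0 0
  0 0 8 6 0
  0 0 0 0 0
Max pheromone 8 at (2,2)

Answer: (2,2)=8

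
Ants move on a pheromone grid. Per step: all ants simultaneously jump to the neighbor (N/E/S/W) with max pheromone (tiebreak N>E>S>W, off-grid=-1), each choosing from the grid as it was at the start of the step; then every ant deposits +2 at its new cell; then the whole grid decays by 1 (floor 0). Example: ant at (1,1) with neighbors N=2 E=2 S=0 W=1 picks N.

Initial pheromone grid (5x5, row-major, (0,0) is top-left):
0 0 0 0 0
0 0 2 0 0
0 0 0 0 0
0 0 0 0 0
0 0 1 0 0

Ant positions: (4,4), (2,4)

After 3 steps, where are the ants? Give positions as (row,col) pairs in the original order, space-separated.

Step 1: ant0:(4,4)->N->(3,4) | ant1:(2,4)->N->(1,4)
  grid max=1 at (1,2)
Step 2: ant0:(3,4)->N->(2,4) | ant1:(1,4)->N->(0,4)
  grid max=1 at (0,4)
Step 3: ant0:(2,4)->N->(1,4) | ant1:(0,4)->S->(1,4)
  grid max=3 at (1,4)

(1,4) (1,4)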